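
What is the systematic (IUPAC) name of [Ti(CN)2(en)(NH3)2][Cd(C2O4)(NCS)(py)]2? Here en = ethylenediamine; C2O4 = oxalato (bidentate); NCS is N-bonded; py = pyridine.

diamminedicyano(ethylenediamine)titanium(IV) isothiocyanatooxalato(pyridine)cadmate(II)

Both ions are complex: the cation is named first with the plain metal name, the anion second with the -ate form; each ion's ligands are alphabetised independently.
Cadmium is always +2 in its complexes; the anion's ligand charges sum to -3, so the complex anion is 1−.
With 2 anions per cation, the cation must be 2×1 = 2+.
Cation: ligand charges sum to -2; for the ion to be 2+, Ti = +4.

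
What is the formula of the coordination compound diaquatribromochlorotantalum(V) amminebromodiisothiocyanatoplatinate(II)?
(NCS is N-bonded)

Cation [Ta…]: ligand charges -4, Ta(V) ⇒ ion charge 1+.
Anion [Pt…]: ligand charges -3, Pt(II) ⇒ ion charge 1−.
One 1+ cation balances one 1− anion.

[TaBr3Cl(H2O)2][PtBr(NCS)2(NH3)]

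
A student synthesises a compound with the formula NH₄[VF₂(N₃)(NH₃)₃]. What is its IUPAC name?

The 1 ammonium counter-ion carries a total charge of +1, so each complex ion is 1−.
Ligand charges: 1×azido (-1 each), 2×fluoro (-1 each), 3×ammine (neutral); total -3. So V + (-3) = 1−, giving V = +2.
Ligands are named alphabetically: ammine before azido before fluoro.
The complex ion is anionic, so vanadium takes the -ate form vanadate(II).

ammonium triammineazidodifluorovanadate(II)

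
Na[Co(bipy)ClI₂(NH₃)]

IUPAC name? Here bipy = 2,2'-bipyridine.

sodium ammine(2,2'-bipyridine)chlorodiiodocobaltate(II)

The 1 sodium counter-ion carries a total charge of +1, so each complex ion is 1−.
Ligand charges: 1×ammine (neutral), 2×iodo (-1 each), 1×2,2'-bipyridine (neutral), 1×chloro (-1 each); total -3. So Co + (-3) = 1−, giving Co = +2.
Ligands are named alphabetically: ammine before bipyridine before chloro before iodo.
The complex ion is anionic, so cobalt takes the -ate form cobaltate(II).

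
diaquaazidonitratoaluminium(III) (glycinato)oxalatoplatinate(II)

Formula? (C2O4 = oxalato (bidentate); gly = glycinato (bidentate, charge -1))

[Al(H2O)2(N3)(NO3)][Pt(C2O4)(gly)]

Cation [Al…]: ligand charges -2, Al(III) ⇒ ion charge 1+.
Anion [Pt…]: ligand charges -3, Pt(II) ⇒ ion charge 1−.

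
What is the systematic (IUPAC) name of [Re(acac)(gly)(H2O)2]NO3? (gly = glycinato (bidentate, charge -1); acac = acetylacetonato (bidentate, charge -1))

(acetylacetonato)diaqua(glycinato)rhenium(III) nitrate

The 1 nitrate counter-ion carries a total charge of -1, so each complex ion is 1+.
Ligand charges: 2×aqua (neutral), 1×glycinato (-1 each), 1×acetylacetonato (-1 each); total -2. So Re + (-2) = 1+, giving Re = +3.
Ligands are named alphabetically: acetylacetonato before aqua before glycinato.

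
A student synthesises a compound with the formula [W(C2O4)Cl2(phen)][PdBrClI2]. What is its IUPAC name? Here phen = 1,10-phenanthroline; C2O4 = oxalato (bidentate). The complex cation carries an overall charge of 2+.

dichlorooxalato(1,10-phenanthroline)tungsten(VI) bromochlorodiiodopalladate(II)

The complex cation is given as 2+; its ligand charges sum to -4, so W = +6.
A 1:1 salt means the anion carries the equal and opposite charge, 2−.
Anion: ligand charges sum to -4; for the ion to be 2−, Pd = +2.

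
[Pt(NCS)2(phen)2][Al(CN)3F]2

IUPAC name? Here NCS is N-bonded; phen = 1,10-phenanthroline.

diisothiocyanatobis(1,10-phenanthroline)platinum(IV) tricyanofluoroaluminate(III)

Both ions are complex: the cation is named first with the plain metal name, the anion second with the -ate form; each ion's ligands are alphabetised independently.
Aluminium is always +3 in its complexes; the anion's ligand charges sum to -4, so the complex anion is 1−.
With 2 anions per cation, the cation must be 2×1 = 2+.
Cation: ligand charges sum to -2; for the ion to be 2+, Pt = +4.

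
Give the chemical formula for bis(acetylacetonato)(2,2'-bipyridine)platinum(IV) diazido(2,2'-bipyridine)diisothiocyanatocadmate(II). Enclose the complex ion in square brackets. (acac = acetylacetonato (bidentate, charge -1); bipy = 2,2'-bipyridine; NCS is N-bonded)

Cation [Pt…]: ligand charges -2, Pt(IV) ⇒ ion charge 2+.
Anion [Cd…]: ligand charges -4, Cd(II) ⇒ ion charge 2−.

[Pt(acac)2(bipy)][Cd(bipy)(N3)2(NCS)2]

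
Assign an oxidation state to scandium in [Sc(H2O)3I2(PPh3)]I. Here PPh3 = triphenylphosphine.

1 iodide outside the brackets (-1 each) → the complex ion is 1+.
Ligand charges: 2×I = -2; 1×PPh3 neutral; 3×H2O neutral; sum -2.
Sc + (-2) = 1+ ⇒ Sc is +3.

+3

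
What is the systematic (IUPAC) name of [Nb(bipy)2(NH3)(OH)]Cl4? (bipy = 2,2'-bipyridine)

The 4 chloride counter-ions carry a total charge of -4, so each complex ion is 4+.
Ligand charges: 1×hydroxo (-1 each), 1×ammine (neutral), 2×2,2'-bipyridine (neutral); total -1. So Nb + (-1) = 4+, giving Nb = +5.
Ligands are named alphabetically: ammine before bipyridine before hydroxo.

amminebis(2,2'-bipyridine)hydroxoniobium(V) chloride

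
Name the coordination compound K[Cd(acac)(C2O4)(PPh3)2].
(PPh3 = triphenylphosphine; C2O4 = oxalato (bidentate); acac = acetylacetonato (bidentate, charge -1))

The 1 potassium counter-ion carries a total charge of +1, so each complex ion is 1−.
Ligand charges: 2×triphenylphosphine (neutral), 1×oxalato (-2 each), 1×acetylacetonato (-1 each); total -3. So Cd + (-3) = 1−, giving Cd = +2.
Ligands are named alphabetically: acetylacetonato before oxalato before triphenylphosphine.
The complex ion is anionic, so cadmium takes the -ate form cadmate(II).

potassium (acetylacetonato)oxalatobis(triphenylphosphine)cadmate(II)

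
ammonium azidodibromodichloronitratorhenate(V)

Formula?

NH4[ReBr2Cl2(N3)(NO3)]

Ligands: 2 chloro (Cl, -1), 1 nitrato (NO3, -1), 1 azido (N3, -1), 2 bromo (Br, -1). Ligand charge sum = -6.
With Re in oxidation state +5, the complex ion is [Re...]^1−.
Charge balance with ammonium (+1) requires 1 complex ion per 1 ammonium.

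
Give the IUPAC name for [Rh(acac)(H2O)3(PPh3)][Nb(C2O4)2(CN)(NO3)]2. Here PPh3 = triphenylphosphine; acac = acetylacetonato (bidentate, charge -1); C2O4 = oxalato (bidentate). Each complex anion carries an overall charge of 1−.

(acetylacetonato)triaqua(triphenylphosphine)rhodium(III) cyanonitratodioxalatoniobate(V)

The complex anion is given as 1−; its ligand charges sum to -6, so Nb = +5.
With 2 anions per cation, the cation must be 2×1 = 2+.
Cation: ligand charges sum to -1; for the ion to be 2+, Rh = +3.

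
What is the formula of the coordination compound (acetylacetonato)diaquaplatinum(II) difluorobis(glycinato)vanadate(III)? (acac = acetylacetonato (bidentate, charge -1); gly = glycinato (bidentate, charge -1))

Cation [Pt…]: ligand charges -1, Pt(II) ⇒ ion charge 1+.
Anion [V…]: ligand charges -4, V(III) ⇒ ion charge 1−.
One 1+ cation balances one 1− anion.

[Pt(acac)(H2O)2][VF2(gly)2]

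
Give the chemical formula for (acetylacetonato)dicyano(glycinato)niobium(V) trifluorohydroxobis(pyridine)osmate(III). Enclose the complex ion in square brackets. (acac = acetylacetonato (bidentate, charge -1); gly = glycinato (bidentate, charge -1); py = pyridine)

Cation [Nb…]: ligand charges -4, Nb(V) ⇒ ion charge 1+.
Anion [Os…]: ligand charges -4, Os(III) ⇒ ion charge 1−.
One 1+ cation balances one 1− anion.

[Nb(acac)(CN)2(gly)][OsF3(OH)(py)2]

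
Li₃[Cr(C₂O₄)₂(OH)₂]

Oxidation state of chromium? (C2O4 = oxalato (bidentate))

3 lithium outside the brackets (+1 each) → the complex ion is 3−.
Ligand charges: 2×C2O4 = -4; 2×OH = -2; sum -6.
Cr + (-6) = 3− ⇒ Cr is +3.

+3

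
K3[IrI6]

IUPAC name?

The 3 potassium counter-ions carry a total charge of +3, so each complex ion is 3−.
Ligand charges: 6×iodo (-1 each); total -6. So Ir + (-6) = 3−, giving Ir = +3.
The complex ion is anionic, so iridium takes the -ate form iridate(III).

potassium hexaiodoiridate(III)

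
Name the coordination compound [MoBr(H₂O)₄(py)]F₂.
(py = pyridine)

The 2 fluoride counter-ions carry a total charge of -2, so each complex ion is 2+.
Ligand charges: 4×aqua (neutral), 1×pyridine (neutral), 1×bromo (-1 each); total -1. So Mo + (-1) = 2+, giving Mo = +3.
Ligands are named alphabetically: aqua before bromo before pyridine.

tetraaquabromo(pyridine)molybdenum(III) fluoride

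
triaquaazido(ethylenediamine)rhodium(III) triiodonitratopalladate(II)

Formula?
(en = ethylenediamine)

Cation [Rh…]: ligand charges -1, Rh(III) ⇒ ion charge 2+.
Anion [Pd…]: ligand charges -4, Pd(II) ⇒ ion charge 2−.
One 2+ cation balances one 2− anion.

[Rh(en)(H2O)3(N3)][PdI3(NO3)]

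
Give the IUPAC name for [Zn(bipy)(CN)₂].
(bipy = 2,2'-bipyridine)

(2,2'-bipyridine)dicyanozinc(II)

There is no counter-ion, so the complex is neutral overall.
Ligand charges: 1×2,2'-bipyridine (neutral), 2×cyano (-1 each); total -2. So Zn + (-2) = 0, giving Zn = +2.
Ligands are named alphabetically: bipyridine before cyano.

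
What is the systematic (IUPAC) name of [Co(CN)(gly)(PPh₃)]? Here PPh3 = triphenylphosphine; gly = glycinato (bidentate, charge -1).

There is no counter-ion, so the complex is neutral overall.
Ligand charges: 1×triphenylphosphine (neutral), 1×cyano (-1 each), 1×glycinato (-1 each); total -2. So Co + (-2) = 0, giving Co = +2.
Ligands are named alphabetically: cyano before glycinato before triphenylphosphine.

cyano(glycinato)(triphenylphosphine)cobalt(II)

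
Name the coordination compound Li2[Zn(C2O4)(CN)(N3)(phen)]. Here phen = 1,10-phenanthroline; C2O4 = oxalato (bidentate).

The 2 lithium counter-ions carry a total charge of +2, so each complex ion is 2−.
Ligand charges: 1×1,10-phenanthroline (neutral), 1×azido (-1 each), 1×cyano (-1 each), 1×oxalato (-2 each); total -4. So Zn + (-4) = 2−, giving Zn = +2.
Ligands are named alphabetically: azido before cyano before oxalato before phenanthroline.
The complex ion is anionic, so zinc takes the -ate form zincate(II).

lithium azidocyanooxalato(1,10-phenanthroline)zincate(II)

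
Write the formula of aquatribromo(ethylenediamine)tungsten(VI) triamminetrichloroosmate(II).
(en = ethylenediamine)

[WBr3(en)(H2O)][OsCl3(NH3)3]3

Cation [W…]: ligand charges -3, W(VI) ⇒ ion charge 3+.
Anion [Os…]: ligand charges -3, Os(II) ⇒ ion charge 1−.
One 3+ cation requires 3 of the 1− anion.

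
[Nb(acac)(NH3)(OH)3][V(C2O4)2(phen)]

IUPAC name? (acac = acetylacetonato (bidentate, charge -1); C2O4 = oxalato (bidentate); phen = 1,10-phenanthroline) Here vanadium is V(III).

(acetylacetonato)amminetrihydroxoniobium(V) dioxalato(1,10-phenanthroline)vanadate(III)

V is given as +3; the anion's ligand charges sum to -4, so the complex anion is 1−.
A 1:1 salt means the cation carries the equal and opposite charge, 1+.
Cation: ligand charges sum to -4; for the ion to be 1+, Nb = +5.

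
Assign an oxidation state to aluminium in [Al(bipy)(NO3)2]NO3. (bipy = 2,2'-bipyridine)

+3

1 nitrate outside the brackets (-1 each) → the complex ion is 1+.
Ligand charges: 1×bipy neutral; 2×NO3 = -2; sum -2.
Al + (-2) = 1+ ⇒ Al is +3.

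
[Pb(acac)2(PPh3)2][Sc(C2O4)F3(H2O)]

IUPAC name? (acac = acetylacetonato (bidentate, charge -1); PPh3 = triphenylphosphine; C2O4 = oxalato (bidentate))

Scandium is always +3 in its complexes; the anion's ligand charges sum to -5, so the complex anion is 2−.
A 1:1 salt means the cation carries the equal and opposite charge, 2+.
Cation: ligand charges sum to -2; for the ion to be 2+, Pb = +4.

bis(acetylacetonato)bis(triphenylphosphine)lead(IV) aquatrifluorooxalatoscandate(III)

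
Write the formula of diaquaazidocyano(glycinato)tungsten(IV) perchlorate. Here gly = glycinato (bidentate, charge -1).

Ligands: 1 cyano (CN, -1), 2 aqua (H2O, neutral), 1 glycinato (gly, -1), 1 azido (N3, -1). Ligand charge sum = -3.
With W in oxidation state +4, the complex ion is [W...]^1+.
Charge balance with perchlorate (-1) requires 1 complex ion per 1 perchlorate.

[W(CN)(gly)(H2O)2(N3)]ClO4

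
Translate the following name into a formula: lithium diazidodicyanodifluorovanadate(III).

Li3[V(CN)2F2(N3)2]

Ligands: 2 azido (N3, -1), 2 cyano (CN, -1), 2 fluoro (F, -1). Ligand charge sum = -6.
Charge balance with lithium (+1) requires 1 complex ion per 3 lithium.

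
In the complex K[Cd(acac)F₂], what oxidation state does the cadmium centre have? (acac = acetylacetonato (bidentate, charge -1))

+2

1 potassium outside the brackets (+1 each) → the complex ion is 1−.
Ligand charges: 1×acac = -1; 2×F = -2; sum -3.
Cd + (-3) = 1− ⇒ Cd is +2.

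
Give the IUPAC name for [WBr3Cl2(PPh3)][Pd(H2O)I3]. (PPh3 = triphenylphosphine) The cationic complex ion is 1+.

tribromodichloro(triphenylphosphine)tungsten(VI) aquatriiodopalladate(II)

Both ions are complex: the cation is named first with the plain metal name, the anion second with the -ate form; each ion's ligands are alphabetised independently.
The complex cation is given as 1+; its ligand charges sum to -5, so W = +6.
A 1:1 salt means the anion carries the equal and opposite charge, 1−.
Anion: ligand charges sum to -3; for the ion to be 1−, Pd = +2.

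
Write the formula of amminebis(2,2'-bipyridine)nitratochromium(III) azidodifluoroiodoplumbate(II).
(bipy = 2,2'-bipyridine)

[Cr(bipy)2(NH3)(NO3)][PbF2I(N3)]

Cation [Cr…]: ligand charges -1, Cr(III) ⇒ ion charge 2+.
Anion [Pb…]: ligand charges -4, Pb(II) ⇒ ion charge 2−.
One 2+ cation balances one 2− anion.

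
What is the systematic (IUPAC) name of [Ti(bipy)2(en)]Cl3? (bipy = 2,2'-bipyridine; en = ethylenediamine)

bis(2,2'-bipyridine)(ethylenediamine)titanium(III) chloride

The 3 chloride counter-ions carry a total charge of -3, so each complex ion is 3+.
Ligand charges: 2×2,2'-bipyridine (neutral), 1×ethylenediamine (neutral); total 0. So Ti + (0) = 3+, giving Ti = +3.
Ligands are named alphabetically: bipyridine before ethylenediamine.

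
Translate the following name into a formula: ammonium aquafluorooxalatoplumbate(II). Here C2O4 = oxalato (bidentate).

NH4[Pb(C2O4)F(H2O)]

Ligands: 1 aqua (H2O, neutral), 1 fluoro (F, -1), 1 oxalato (C2O4, -2). Ligand charge sum = -3.
With Pb in oxidation state +2, the complex ion is [Pb...]^1−.
Charge balance with ammonium (+1) requires 1 complex ion per 1 ammonium.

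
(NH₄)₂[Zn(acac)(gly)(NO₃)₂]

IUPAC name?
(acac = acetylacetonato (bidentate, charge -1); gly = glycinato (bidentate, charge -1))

The 2 ammonium counter-ions carry a total charge of +2, so each complex ion is 2−.
Ligand charges: 1×acetylacetonato (-1 each), 1×glycinato (-1 each), 2×nitrato (-1 each); total -4. So Zn + (-4) = 2−, giving Zn = +2.
Ligands are named alphabetically: acetylacetonato before glycinato before nitrato.
The complex ion is anionic, so zinc takes the -ate form zincate(II).

ammonium (acetylacetonato)(glycinato)dinitratozincate(II)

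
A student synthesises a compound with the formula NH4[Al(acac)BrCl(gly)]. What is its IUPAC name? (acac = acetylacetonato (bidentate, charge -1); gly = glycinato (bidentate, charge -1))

The 1 ammonium counter-ion carries a total charge of +1, so each complex ion is 1−.
Ligand charges: 1×acetylacetonato (-1 each), 1×chloro (-1 each), 1×bromo (-1 each), 1×glycinato (-1 each); total -4. So Al + (-4) = 1−, giving Al = +3.
Ligands are named alphabetically: acetylacetonato before bromo before chloro before glycinato.
The complex ion is anionic, so aluminium takes the -ate form aluminate(III).

ammonium (acetylacetonato)bromochloro(glycinato)aluminate(III)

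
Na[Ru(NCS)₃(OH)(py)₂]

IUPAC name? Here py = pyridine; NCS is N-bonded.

The 1 sodium counter-ion carries a total charge of +1, so each complex ion is 1−.
Ligand charges: 1×hydroxo (-1 each), 2×pyridine (neutral), 3×isothiocyanato (-1 each); total -4. So Ru + (-4) = 1−, giving Ru = +3.
The complex ion is anionic, so ruthenium takes the -ate form ruthenate(III).

sodium hydroxotriisothiocyanatobis(pyridine)ruthenate(III)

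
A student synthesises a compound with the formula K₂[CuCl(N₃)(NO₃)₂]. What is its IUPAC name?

The 2 potassium counter-ions carry a total charge of +2, so each complex ion is 2−.
Ligand charges: 1×chloro (-1 each), 2×nitrato (-1 each), 1×azido (-1 each); total -4. So Cu + (-4) = 2−, giving Cu = +2.
Ligands are named alphabetically: azido before chloro before nitrato.
The complex ion is anionic, so copper takes the -ate form cuprate(II).

potassium azidochlorodinitratocuprate(II)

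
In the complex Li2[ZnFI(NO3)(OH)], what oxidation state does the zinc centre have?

2 lithium outside the brackets (+1 each) → the complex ion is 2−.
Ligand charges: 1×NO3 = -1; 1×OH = -1; 1×I = -1; 1×F = -1; sum -4.
Zn + (-4) = 2− ⇒ Zn is +2.

+2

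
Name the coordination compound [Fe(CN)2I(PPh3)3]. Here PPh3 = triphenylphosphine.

dicyanoiodotris(triphenylphosphine)iron(III)

There is no counter-ion, so the complex is neutral overall.
Ligand charges: 2×cyano (-1 each), 1×iodo (-1 each), 3×triphenylphosphine (neutral); total -3. So Fe + (-3) = 0, giving Fe = +3.
Ligands are named alphabetically: cyano before iodo before triphenylphosphine.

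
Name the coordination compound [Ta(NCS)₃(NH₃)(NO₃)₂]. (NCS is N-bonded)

amminetriisothiocyanatodinitratotantalum(V)

There is no counter-ion, so the complex is neutral overall.
Ligand charges: 2×nitrato (-1 each), 1×ammine (neutral), 3×isothiocyanato (-1 each); total -5. So Ta + (-5) = 0, giving Ta = +5.
Ligands are named alphabetically: ammine before isothiocyanato before nitrato.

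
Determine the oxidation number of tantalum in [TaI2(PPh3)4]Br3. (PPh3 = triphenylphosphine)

+5

3 bromide outside the brackets (-1 each) → the complex ion is 3+.
Ligand charges: 4×PPh3 neutral; 2×I = -2; sum -2.
Ta + (-2) = 3+ ⇒ Ta is +5.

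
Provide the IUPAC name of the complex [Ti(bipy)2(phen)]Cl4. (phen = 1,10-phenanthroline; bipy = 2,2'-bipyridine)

bis(2,2'-bipyridine)(1,10-phenanthroline)titanium(IV) chloride

The 4 chloride counter-ions carry a total charge of -4, so each complex ion is 4+.
Ligand charges: 1×1,10-phenanthroline (neutral), 2×2,2'-bipyridine (neutral); total 0. So Ti + (0) = 4+, giving Ti = +4.
Ligands are named alphabetically: bipyridine before phenanthroline.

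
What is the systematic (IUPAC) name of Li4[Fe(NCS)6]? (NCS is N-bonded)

lithium hexaisothiocyanatoferrate(II)

The 4 lithium counter-ions carry a total charge of +4, so each complex ion is 4−.
Ligand charges: 6×isothiocyanato (-1 each); total -6. So Fe + (-6) = 4−, giving Fe = +2.
The complex ion is anionic, so iron takes the -ate form ferrate(II).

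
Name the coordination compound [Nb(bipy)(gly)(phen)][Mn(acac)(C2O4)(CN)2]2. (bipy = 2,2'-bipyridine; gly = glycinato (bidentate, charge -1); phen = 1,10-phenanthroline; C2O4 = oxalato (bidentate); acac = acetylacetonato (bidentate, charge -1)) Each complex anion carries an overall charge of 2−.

The complex anion is given as 2−; its ligand charges sum to -5, so Mn = +3.
With 2 anions per cation, the cation must be 2×2 = 4+.
Cation: ligand charges sum to -1; for the ion to be 4+, Nb = +5.

(2,2'-bipyridine)(glycinato)(1,10-phenanthroline)niobium(V) (acetylacetonato)dicyanooxalatomanganate(III)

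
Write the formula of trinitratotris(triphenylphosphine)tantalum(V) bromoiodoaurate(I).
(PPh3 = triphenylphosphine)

Cation [Ta…]: ligand charges -3, Ta(V) ⇒ ion charge 2+.
Anion [Au…]: ligand charges -2, Au(I) ⇒ ion charge 1−.
One 2+ cation requires 2 of the 1− anion.

[Ta(NO3)3(PPh3)3][AuBrI]2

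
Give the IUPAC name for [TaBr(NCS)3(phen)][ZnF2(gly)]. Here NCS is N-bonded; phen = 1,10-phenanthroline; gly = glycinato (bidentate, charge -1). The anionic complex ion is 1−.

bromotriisothiocyanato(1,10-phenanthroline)tantalum(V) difluoro(glycinato)zincate(II)

Both ions are complex: the cation is named first with the plain metal name, the anion second with the -ate form; each ion's ligands are alphabetised independently.
The complex anion is given as 1−; its ligand charges sum to -3, so Zn = +2.
A 1:1 salt means the cation carries the equal and opposite charge, 1+.
Cation: ligand charges sum to -4; for the ion to be 1+, Ta = +5.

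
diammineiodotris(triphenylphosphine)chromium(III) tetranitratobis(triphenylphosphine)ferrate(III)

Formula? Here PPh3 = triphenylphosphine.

[CrI(NH3)2(PPh3)3][Fe(NO3)4(PPh3)2]2

Cation [Cr…]: ligand charges -1, Cr(III) ⇒ ion charge 2+.
Anion [Fe…]: ligand charges -4, Fe(III) ⇒ ion charge 1−.
One 2+ cation requires 2 of the 1− anion.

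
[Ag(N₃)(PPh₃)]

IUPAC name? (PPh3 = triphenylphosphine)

There is no counter-ion, so the complex is neutral overall.
Ligand charges: 1×triphenylphosphine (neutral), 1×azido (-1 each); total -1. So Ag + (-1) = 0, giving Ag = +1.
Ligands are named alphabetically: azido before triphenylphosphine.

azido(triphenylphosphine)silver(I)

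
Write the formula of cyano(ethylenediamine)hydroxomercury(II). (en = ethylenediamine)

Ligands: 1 cyano (CN, -1), 1 hydroxo (OH, -1), 1 ethylenediamine (en, neutral). Ligand charge sum = -2.
With Hg in oxidation state +2, the complex ion is [Hg...].

[Hg(CN)(en)(OH)]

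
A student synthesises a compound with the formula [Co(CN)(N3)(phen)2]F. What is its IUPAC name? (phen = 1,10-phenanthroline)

The 1 fluoride counter-ion carries a total charge of -1, so each complex ion is 1+.
Ligand charges: 1×cyano (-1 each), 1×azido (-1 each), 2×1,10-phenanthroline (neutral); total -2. So Co + (-2) = 1+, giving Co = +3.
Ligands are named alphabetically: azido before cyano before phenanthroline.

azidocyanobis(1,10-phenanthroline)cobalt(III) fluoride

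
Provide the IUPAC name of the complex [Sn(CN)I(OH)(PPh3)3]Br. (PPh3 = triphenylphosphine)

cyanohydroxoiodotris(triphenylphosphine)tin(IV) bromide

The 1 bromide counter-ion carries a total charge of -1, so each complex ion is 1+.
Ligand charges: 1×hydroxo (-1 each), 1×cyano (-1 each), 3×triphenylphosphine (neutral), 1×iodo (-1 each); total -3. So Sn + (-3) = 1+, giving Sn = +4.
Ligands are named alphabetically: cyano before hydroxo before iodo before triphenylphosphine.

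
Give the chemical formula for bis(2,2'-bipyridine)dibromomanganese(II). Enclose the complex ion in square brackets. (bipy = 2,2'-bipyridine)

Ligands: 2 2,2'-bipyridine (bipy, neutral), 2 bromo (Br, -1). Ligand charge sum = -2.
With Mn in oxidation state +2, the complex ion is [Mn...].

[Mn(bipy)2Br2]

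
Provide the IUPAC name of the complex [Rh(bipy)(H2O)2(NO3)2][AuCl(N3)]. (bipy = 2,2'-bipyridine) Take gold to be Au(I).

Au is given as +1; the anion's ligand charges sum to -2, so the complex anion is 1−.
A 1:1 salt means the cation carries the equal and opposite charge, 1+.
Cation: ligand charges sum to -2; for the ion to be 1+, Rh = +3.

diaqua(2,2'-bipyridine)dinitratorhodium(III) azidochloroaurate(I)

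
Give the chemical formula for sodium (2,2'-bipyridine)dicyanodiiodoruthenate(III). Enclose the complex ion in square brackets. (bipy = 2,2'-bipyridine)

Na[Ru(bipy)(CN)2I2]

Ligands: 2 cyano (CN, -1), 1 2,2'-bipyridine (bipy, neutral), 2 iodo (I, -1). Ligand charge sum = -4.
Charge balance with sodium (+1) requires 1 complex ion per 1 sodium.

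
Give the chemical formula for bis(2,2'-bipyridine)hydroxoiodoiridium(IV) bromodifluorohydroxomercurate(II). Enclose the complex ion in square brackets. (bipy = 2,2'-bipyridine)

[Ir(bipy)2I(OH)][HgBrF2(OH)]

Cation [Ir…]: ligand charges -2, Ir(IV) ⇒ ion charge 2+.
Anion [Hg…]: ligand charges -4, Hg(II) ⇒ ion charge 2−.
One 2+ cation balances one 2− anion.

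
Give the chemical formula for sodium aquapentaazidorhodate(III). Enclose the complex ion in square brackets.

Ligands: 1 aqua (H2O, neutral), 5 azido (N3, -1). Ligand charge sum = -5.
With Rh in oxidation state +3, the complex ion is [Rh...]^2−.
Charge balance with sodium (+1) requires 1 complex ion per 2 sodium.

Na2[Rh(H2O)(N3)5]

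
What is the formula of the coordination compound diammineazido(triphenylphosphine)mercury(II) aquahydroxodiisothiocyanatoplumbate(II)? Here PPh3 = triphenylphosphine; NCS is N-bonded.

[Hg(N3)(NH3)2(PPh3)][Pb(H2O)(NCS)2(OH)]

Cation [Hg…]: ligand charges -1, Hg(II) ⇒ ion charge 1+.
Anion [Pb…]: ligand charges -3, Pb(II) ⇒ ion charge 1−.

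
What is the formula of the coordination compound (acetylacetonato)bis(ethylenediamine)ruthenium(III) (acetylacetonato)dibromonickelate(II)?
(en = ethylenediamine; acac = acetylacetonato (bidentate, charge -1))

Cation [Ru…]: ligand charges -1, Ru(III) ⇒ ion charge 2+.
Anion [Ni…]: ligand charges -3, Ni(II) ⇒ ion charge 1−.
One 2+ cation requires 2 of the 1− anion.

[Ru(acac)(en)2][Ni(acac)Br2]2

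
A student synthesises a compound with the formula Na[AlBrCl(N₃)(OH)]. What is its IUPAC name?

The 1 sodium counter-ion carries a total charge of +1, so each complex ion is 1−.
Ligand charges: 1×bromo (-1 each), 1×azido (-1 each), 1×chloro (-1 each), 1×hydroxo (-1 each); total -4. So Al + (-4) = 1−, giving Al = +3.
Ligands are named alphabetically: azido before bromo before chloro before hydroxo.
The complex ion is anionic, so aluminium takes the -ate form aluminate(III).

sodium azidobromochlorohydroxoaluminate(III)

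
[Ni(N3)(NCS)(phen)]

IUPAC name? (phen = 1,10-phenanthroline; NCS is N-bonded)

There is no counter-ion, so the complex is neutral overall.
Ligand charges: 1×1,10-phenanthroline (neutral), 1×isothiocyanato (-1 each), 1×azido (-1 each); total -2. So Ni + (-2) = 0, giving Ni = +2.
Ligands are named alphabetically: azido before isothiocyanato before phenanthroline.

azidoisothiocyanato(1,10-phenanthroline)nickel(II)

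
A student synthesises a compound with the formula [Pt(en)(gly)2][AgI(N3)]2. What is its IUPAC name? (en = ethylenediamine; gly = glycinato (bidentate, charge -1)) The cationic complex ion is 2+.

(ethylenediamine)bis(glycinato)platinum(IV) azidoiodoargentate(I)

Both ions are complex: the cation is named first with the plain metal name, the anion second with the -ate form; each ion's ligands are alphabetised independently.
The complex cation is given as 2+; its ligand charges sum to -2, so Pt = +4.
With 2 anions per cation, each anion must be 2/2 = 1−.
Anion: ligand charges sum to -2; for the ion to be 1−, Ag = +1.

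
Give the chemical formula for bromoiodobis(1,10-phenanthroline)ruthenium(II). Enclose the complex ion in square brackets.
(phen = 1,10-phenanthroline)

Ligands: 2 1,10-phenanthroline (phen, neutral), 1 iodo (I, -1), 1 bromo (Br, -1). Ligand charge sum = -2.
With Ru in oxidation state +2, the complex ion is [Ru...].

[RuBrI(phen)2]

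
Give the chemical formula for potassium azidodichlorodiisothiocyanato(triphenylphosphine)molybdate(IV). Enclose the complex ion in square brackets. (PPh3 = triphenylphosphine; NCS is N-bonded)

Ligands: 1 azido (N3, -1), 1 triphenylphosphine (PPh3, neutral), 2 isothiocyanato (NCS, -1), 2 chloro (Cl, -1). Ligand charge sum = -5.
With Mo in oxidation state +4, the complex ion is [Mo...]^1−.
Charge balance with potassium (+1) requires 1 complex ion per 1 potassium.

K[MoCl2(N3)(NCS)2(PPh3)]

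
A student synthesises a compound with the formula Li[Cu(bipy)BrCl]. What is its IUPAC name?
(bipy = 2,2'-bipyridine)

The 1 lithium counter-ion carries a total charge of +1, so each complex ion is 1−.
Ligand charges: 1×chloro (-1 each), 1×bromo (-1 each), 1×2,2'-bipyridine (neutral); total -2. So Cu + (-2) = 1−, giving Cu = +1.
Ligands are named alphabetically: bipyridine before bromo before chloro.
The complex ion is anionic, so copper takes the -ate form cuprate(I).

lithium (2,2'-bipyridine)bromochlorocuprate(I)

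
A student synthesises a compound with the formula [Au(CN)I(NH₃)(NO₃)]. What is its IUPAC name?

amminecyanoiodonitratogold(III)

There is no counter-ion, so the complex is neutral overall.
Ligand charges: 1×ammine (neutral), 1×nitrato (-1 each), 1×cyano (-1 each), 1×iodo (-1 each); total -3. So Au + (-3) = 0, giving Au = +3.
Ligands are named alphabetically: ammine before cyano before iodo before nitrato.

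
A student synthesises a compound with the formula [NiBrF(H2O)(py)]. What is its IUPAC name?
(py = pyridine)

There is no counter-ion, so the complex is neutral overall.
Ligand charges: 1×bromo (-1 each), 1×pyridine (neutral), 1×aqua (neutral), 1×fluoro (-1 each); total -2. So Ni + (-2) = 0, giving Ni = +2.
Ligands are named alphabetically: aqua before bromo before fluoro before pyridine.

aquabromofluoro(pyridine)nickel(II)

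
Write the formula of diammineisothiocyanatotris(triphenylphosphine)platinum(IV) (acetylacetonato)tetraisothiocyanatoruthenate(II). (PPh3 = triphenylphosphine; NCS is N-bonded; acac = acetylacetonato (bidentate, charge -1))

Cation [Pt…]: ligand charges -1, Pt(IV) ⇒ ion charge 3+.
Anion [Ru…]: ligand charges -5, Ru(II) ⇒ ion charge 3−.

[Pt(NCS)(NH3)2(PPh3)3][Ru(acac)(NCS)4]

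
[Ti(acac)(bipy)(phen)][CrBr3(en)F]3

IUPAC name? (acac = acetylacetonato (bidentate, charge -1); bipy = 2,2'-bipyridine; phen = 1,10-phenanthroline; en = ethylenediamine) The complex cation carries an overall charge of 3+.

(acetylacetonato)(2,2'-bipyridine)(1,10-phenanthroline)titanium(IV) tribromo(ethylenediamine)fluorochromate(III)

Both ions are complex: the cation is named first with the plain metal name, the anion second with the -ate form; each ion's ligands are alphabetised independently.
The complex cation is given as 3+; its ligand charges sum to -1, so Ti = +4.
With 3 anions per cation, each anion must be 3/3 = 1−.
Anion: ligand charges sum to -4; for the ion to be 1−, Cr = +3.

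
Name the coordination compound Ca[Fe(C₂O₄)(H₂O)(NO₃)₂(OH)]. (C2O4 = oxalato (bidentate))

calcium aquahydroxodinitratooxalatoferrate(III)

The 1 calcium counter-ion carries a total charge of +2, so each complex ion is 2−.
Ligand charges: 1×aqua (neutral), 1×hydroxo (-1 each), 1×oxalato (-2 each), 2×nitrato (-1 each); total -5. So Fe + (-5) = 2−, giving Fe = +3.
The complex ion is anionic, so iron takes the -ate form ferrate(III).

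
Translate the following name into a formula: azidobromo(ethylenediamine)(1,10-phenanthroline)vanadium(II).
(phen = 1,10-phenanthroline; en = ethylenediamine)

Ligands: 1 azido (N3, -1), 1 1,10-phenanthroline (phen, neutral), 1 ethylenediamine (en, neutral), 1 bromo (Br, -1). Ligand charge sum = -2.
With V in oxidation state +2, the complex ion is [V...].

[VBr(en)(N3)(phen)]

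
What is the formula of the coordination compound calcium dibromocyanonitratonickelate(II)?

Ca[NiBr2(CN)(NO3)]

Ligands: 1 nitrato (NO3, -1), 2 bromo (Br, -1), 1 cyano (CN, -1). Ligand charge sum = -4.
With Ni in oxidation state +2, the complex ion is [Ni...]^2−.
Charge balance with calcium (+2) requires 1 complex ion per 1 calcium.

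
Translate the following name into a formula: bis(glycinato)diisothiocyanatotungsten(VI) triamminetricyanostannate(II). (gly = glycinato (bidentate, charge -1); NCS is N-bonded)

Cation [W…]: ligand charges -4, W(VI) ⇒ ion charge 2+.
Anion [Sn…]: ligand charges -3, Sn(II) ⇒ ion charge 1−.
One 2+ cation requires 2 of the 1− anion.

[W(gly)2(NCS)2][Sn(CN)3(NH3)3]2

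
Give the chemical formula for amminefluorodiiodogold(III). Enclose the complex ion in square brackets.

[AuFI2(NH3)]

Ligands: 2 iodo (I, -1), 1 ammine (NH3, neutral), 1 fluoro (F, -1). Ligand charge sum = -3.
With Au in oxidation state +3, the complex ion is [Au...].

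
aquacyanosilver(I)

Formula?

Ligands: 1 cyano (CN, -1), 1 aqua (H2O, neutral). Ligand charge sum = -1.
With Ag in oxidation state +1, the complex ion is [Ag...].

[Ag(CN)(H2O)]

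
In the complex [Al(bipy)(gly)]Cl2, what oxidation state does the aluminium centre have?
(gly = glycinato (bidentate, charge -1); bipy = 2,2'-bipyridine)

+3

2 chloride outside the brackets (-1 each) → the complex ion is 2+.
Ligand charges: 1×gly = -1; 1×bipy neutral; sum -1.
Al + (-1) = 2+ ⇒ Al is +3.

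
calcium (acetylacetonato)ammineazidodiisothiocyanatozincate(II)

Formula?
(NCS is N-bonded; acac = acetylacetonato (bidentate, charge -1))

Ligands: 1 azido (N3, -1), 1 ammine (NH3, neutral), 2 isothiocyanato (NCS, -1), 1 acetylacetonato (acac, -1). Ligand charge sum = -4.
With Zn in oxidation state +2, the complex ion is [Zn...]^2−.
Charge balance with calcium (+2) requires 1 complex ion per 1 calcium.

Ca[Zn(acac)(N3)(NCS)2(NH3)]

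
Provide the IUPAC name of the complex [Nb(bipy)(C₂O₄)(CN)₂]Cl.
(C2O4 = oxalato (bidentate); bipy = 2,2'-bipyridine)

The 1 chloride counter-ion carries a total charge of -1, so each complex ion is 1+.
Ligand charges: 1×oxalato (-2 each), 2×cyano (-1 each), 1×2,2'-bipyridine (neutral); total -4. So Nb + (-4) = 1+, giving Nb = +5.
Ligands are named alphabetically: bipyridine before cyano before oxalato.

(2,2'-bipyridine)dicyanooxalatoniobium(V) chloride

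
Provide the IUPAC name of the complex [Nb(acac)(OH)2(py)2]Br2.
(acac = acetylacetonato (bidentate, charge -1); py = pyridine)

The 2 bromide counter-ions carry a total charge of -2, so each complex ion is 2+.
Ligand charges: 2×hydroxo (-1 each), 1×acetylacetonato (-1 each), 2×pyridine (neutral); total -3. So Nb + (-3) = 2+, giving Nb = +5.
Ligands are named alphabetically: acetylacetonato before hydroxo before pyridine.

(acetylacetonato)dihydroxobis(pyridine)niobium(V) bromide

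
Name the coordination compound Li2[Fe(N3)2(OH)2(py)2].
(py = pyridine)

The 2 lithium counter-ions carry a total charge of +2, so each complex ion is 2−.
Ligand charges: 2×hydroxo (-1 each), 2×pyridine (neutral), 2×azido (-1 each); total -4. So Fe + (-4) = 2−, giving Fe = +2.
Ligands are named alphabetically: azido before hydroxo before pyridine.
The complex ion is anionic, so iron takes the -ate form ferrate(II).

lithium diazidodihydroxobis(pyridine)ferrate(II)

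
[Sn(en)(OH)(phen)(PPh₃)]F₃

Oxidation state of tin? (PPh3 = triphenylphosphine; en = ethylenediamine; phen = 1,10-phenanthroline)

+4

3 fluoride outside the brackets (-1 each) → the complex ion is 3+.
Ligand charges: 1×OH = -1; 1×PPh3 neutral; 1×en neutral; 1×phen neutral; sum -1.
Sn + (-1) = 3+ ⇒ Sn is +4.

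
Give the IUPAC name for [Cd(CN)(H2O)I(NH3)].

There is no counter-ion, so the complex is neutral overall.
Ligand charges: 1×ammine (neutral), 1×aqua (neutral), 1×cyano (-1 each), 1×iodo (-1 each); total -2. So Cd + (-2) = 0, giving Cd = +2.
Ligands are named alphabetically: ammine before aqua before cyano before iodo.

ammineaquacyanoiodocadmium(II)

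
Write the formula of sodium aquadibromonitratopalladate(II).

Ligands: 1 aqua (H2O, neutral), 2 bromo (Br, -1), 1 nitrato (NO3, -1). Ligand charge sum = -3.
With Pd in oxidation state +2, the complex ion is [Pd...]^1−.
Charge balance with sodium (+1) requires 1 complex ion per 1 sodium.

Na[PdBr2(H2O)(NO3)]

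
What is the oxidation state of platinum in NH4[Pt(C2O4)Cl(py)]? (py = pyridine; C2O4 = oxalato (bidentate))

1 ammonium outside the brackets (+1 each) → the complex ion is 1−.
Ligand charges: 1×py neutral; 1×Cl = -1; 1×C2O4 = -2; sum -3.
Pt + (-3) = 1− ⇒ Pt is +2.

+2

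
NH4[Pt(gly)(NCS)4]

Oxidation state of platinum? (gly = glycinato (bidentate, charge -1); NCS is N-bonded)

+4

1 ammonium outside the brackets (+1 each) → the complex ion is 1−.
Ligand charges: 1×gly = -1; 4×NCS = -4; sum -5.
Pt + (-5) = 1− ⇒ Pt is +4.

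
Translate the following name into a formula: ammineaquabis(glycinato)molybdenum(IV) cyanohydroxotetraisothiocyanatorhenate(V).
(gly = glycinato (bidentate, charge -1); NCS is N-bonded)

Cation [Mo…]: ligand charges -2, Mo(IV) ⇒ ion charge 2+.
Anion [Re…]: ligand charges -6, Re(V) ⇒ ion charge 1−.

[Mo(gly)2(H2O)(NH3)][Re(CN)(NCS)4(OH)]2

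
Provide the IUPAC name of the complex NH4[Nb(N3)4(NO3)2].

ammonium tetraazidodinitratoniobate(V)

The 1 ammonium counter-ion carries a total charge of +1, so each complex ion is 1−.
Ligand charges: 4×azido (-1 each), 2×nitrato (-1 each); total -6. So Nb + (-6) = 1−, giving Nb = +5.
Ligands are named alphabetically: azido before nitrato.
The complex ion is anionic, so niobium takes the -ate form niobate(V).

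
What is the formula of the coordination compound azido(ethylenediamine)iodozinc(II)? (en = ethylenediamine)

[Zn(en)I(N3)]

Ligands: 1 ethylenediamine (en, neutral), 1 azido (N3, -1), 1 iodo (I, -1). Ligand charge sum = -2.
With Zn in oxidation state +2, the complex ion is [Zn...].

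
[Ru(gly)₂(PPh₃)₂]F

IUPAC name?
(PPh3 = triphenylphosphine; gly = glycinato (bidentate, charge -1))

The 1 fluoride counter-ion carries a total charge of -1, so each complex ion is 1+.
Ligand charges: 2×triphenylphosphine (neutral), 2×glycinato (-1 each); total -2. So Ru + (-2) = 1+, giving Ru = +3.
Ligands are named alphabetically: glycinato before triphenylphosphine.

bis(glycinato)bis(triphenylphosphine)ruthenium(III) fluoride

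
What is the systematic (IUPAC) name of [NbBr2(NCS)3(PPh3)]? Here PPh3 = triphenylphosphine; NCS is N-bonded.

There is no counter-ion, so the complex is neutral overall.
Ligand charges: 1×triphenylphosphine (neutral), 3×isothiocyanato (-1 each), 2×bromo (-1 each); total -5. So Nb + (-5) = 0, giving Nb = +5.
Ligands are named alphabetically: bromo before isothiocyanato before triphenylphosphine.

dibromotriisothiocyanato(triphenylphosphine)niobium(V)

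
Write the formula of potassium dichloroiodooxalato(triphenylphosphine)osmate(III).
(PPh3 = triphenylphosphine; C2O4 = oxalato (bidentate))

K2[Os(C2O4)Cl2I(PPh3)]

Ligands: 1 triphenylphosphine (PPh3, neutral), 1 iodo (I, -1), 1 oxalato (C2O4, -2), 2 chloro (Cl, -1). Ligand charge sum = -5.
With Os in oxidation state +3, the complex ion is [Os...]^2−.
Charge balance with potassium (+1) requires 1 complex ion per 2 potassium.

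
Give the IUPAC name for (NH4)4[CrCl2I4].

ammonium dichlorotetraiodochromate(II)

The 4 ammonium counter-ions carry a total charge of +4, so each complex ion is 4−.
Ligand charges: 4×iodo (-1 each), 2×chloro (-1 each); total -6. So Cr + (-6) = 4−, giving Cr = +2.
Ligands are named alphabetically: chloro before iodo.
The complex ion is anionic, so chromium takes the -ate form chromate(II).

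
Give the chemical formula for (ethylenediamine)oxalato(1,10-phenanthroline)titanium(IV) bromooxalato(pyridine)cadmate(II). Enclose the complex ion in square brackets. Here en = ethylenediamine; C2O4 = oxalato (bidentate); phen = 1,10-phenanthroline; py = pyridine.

Cation [Ti…]: ligand charges -2, Ti(IV) ⇒ ion charge 2+.
Anion [Cd…]: ligand charges -3, Cd(II) ⇒ ion charge 1−.
One 2+ cation requires 2 of the 1− anion.

[Ti(C2O4)(en)(phen)][CdBr(C2O4)(py)]2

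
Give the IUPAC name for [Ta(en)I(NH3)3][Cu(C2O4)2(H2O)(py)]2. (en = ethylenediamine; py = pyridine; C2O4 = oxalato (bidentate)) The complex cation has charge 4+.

triammine(ethylenediamine)iodotantalum(V) aquadioxalato(pyridine)cuprate(II)

Both ions are complex: the cation is named first with the plain metal name, the anion second with the -ate form; each ion's ligands are alphabetised independently.
The complex cation is given as 4+; its ligand charges sum to -1, so Ta = +5.
With 2 anions per cation, each anion must be 4/2 = 2−.
Anion: ligand charges sum to -4; for the ion to be 2−, Cu = +2.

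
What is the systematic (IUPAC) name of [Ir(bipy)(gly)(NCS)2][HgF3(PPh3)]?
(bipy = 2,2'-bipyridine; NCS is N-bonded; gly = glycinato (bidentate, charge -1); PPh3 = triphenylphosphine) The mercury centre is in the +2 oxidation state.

(2,2'-bipyridine)(glycinato)diisothiocyanatoiridium(IV) trifluoro(triphenylphosphine)mercurate(II)

Hg is given as +2; the anion's ligand charges sum to -3, so the complex anion is 1−.
A 1:1 salt means the cation carries the equal and opposite charge, 1+.
Cation: ligand charges sum to -3; for the ion to be 1+, Ir = +4.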